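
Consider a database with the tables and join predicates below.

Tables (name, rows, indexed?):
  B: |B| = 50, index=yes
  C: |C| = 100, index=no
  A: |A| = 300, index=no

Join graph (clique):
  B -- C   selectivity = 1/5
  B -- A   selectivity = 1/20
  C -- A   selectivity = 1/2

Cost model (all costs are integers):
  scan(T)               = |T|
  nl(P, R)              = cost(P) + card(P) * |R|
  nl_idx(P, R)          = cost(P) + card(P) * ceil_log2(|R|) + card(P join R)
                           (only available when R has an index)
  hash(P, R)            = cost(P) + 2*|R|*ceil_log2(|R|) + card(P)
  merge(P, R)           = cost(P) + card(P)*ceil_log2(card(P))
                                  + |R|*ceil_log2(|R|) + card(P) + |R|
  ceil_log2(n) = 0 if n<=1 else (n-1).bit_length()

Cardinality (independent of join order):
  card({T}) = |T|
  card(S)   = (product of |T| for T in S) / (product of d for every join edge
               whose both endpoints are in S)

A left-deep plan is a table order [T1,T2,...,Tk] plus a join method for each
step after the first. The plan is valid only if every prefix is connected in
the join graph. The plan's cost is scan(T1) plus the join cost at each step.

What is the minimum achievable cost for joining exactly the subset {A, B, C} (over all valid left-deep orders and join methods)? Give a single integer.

Selinger DP over subsets of {A,B,C}:
  {B}: scan cost=50, card=50
  {C}: scan cost=100, card=100
  {A}: scan cost=300, card=300
  {BC}: card=1000; try (B,hash)→800, (C,merge)→1200, (B,merge)→1250, (C,hash)→1500, (B,nl_idx)→1700, (C,nl)→5050 …(+1); best=800 via (B,hash)
  {AB}: card=750; try (B,hash)→1200, (B,nl_idx)→2850, (A,merge)→3400, (B,merge)→3650, (A,hash)→5500, (A,nl)→15050 …(+1); best=1200 via (B,hash)
  {AC}: card=15000; try (C,hash)→2000, (A,merge)→3900, (C,merge)→4100, (A,hash)→5600, (A,nl)→30100, (C,nl)→30300; best=2000 via (C,hash)
  {ABC}: card=7500; try (C,hash)→3350, (A,hash)→7200, (C,merge)→10250, (A,merge)→14800, (B,hash)→17600, (C,nl)→76200 …(+4); best=3350 via (C,hash)

3350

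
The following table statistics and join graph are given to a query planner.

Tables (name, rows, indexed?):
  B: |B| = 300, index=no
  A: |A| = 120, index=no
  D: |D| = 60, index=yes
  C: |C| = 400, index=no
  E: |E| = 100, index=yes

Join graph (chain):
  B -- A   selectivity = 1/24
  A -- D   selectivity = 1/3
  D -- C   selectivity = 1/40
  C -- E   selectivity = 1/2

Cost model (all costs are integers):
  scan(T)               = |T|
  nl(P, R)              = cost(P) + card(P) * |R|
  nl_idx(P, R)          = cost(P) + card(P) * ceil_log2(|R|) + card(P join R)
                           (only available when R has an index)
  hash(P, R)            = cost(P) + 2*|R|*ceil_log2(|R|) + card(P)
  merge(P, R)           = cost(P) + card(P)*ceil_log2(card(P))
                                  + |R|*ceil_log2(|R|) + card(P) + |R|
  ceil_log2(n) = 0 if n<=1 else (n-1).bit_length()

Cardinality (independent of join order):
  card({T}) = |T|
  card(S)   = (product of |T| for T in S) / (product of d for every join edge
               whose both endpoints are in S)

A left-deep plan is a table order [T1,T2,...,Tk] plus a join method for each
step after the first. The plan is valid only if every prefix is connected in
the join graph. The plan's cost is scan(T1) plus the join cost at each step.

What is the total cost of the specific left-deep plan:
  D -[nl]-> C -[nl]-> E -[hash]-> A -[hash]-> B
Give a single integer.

step 1: scan D: cost=60, card=60
step 2: join C via nl
    card(P join C) = 60*400/(40) = 600
    cost = 60 + 60*400 = 24060
step 3: join E via nl
    card(P join E) = 600*100/(2) = 30000
    cost = 24060 + 600*100 = 84060
step 4: join A via hash
    card(P join A) = 30000*120/(3) = 1200000
    cost = 84060 + 2*120*7 + 30000 = 115740
step 5: join B via hash
    card(P join B) = 1200000*300/(24) = 15000000
    cost = 115740 + 2*300*9 + 1200000 = 1321140

1321140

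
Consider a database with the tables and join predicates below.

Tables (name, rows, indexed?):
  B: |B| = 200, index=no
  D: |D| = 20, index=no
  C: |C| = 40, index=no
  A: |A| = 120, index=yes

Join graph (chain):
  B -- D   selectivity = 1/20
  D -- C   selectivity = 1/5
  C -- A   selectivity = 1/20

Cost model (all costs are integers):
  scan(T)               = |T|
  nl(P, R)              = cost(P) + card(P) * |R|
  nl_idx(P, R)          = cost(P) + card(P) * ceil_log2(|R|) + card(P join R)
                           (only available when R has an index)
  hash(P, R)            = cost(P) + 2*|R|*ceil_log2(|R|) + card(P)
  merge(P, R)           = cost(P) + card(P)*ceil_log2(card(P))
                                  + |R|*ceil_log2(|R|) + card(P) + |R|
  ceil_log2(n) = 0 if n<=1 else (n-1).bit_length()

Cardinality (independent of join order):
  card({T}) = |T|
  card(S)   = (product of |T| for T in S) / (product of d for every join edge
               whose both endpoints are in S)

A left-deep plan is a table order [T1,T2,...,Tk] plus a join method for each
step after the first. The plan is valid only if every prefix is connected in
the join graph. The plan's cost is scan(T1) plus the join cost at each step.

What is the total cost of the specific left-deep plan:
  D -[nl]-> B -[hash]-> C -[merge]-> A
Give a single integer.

24860

step 1: scan D: cost=20, card=20
step 2: join B via nl
    card(P join B) = 20*200/(20) = 200
    cost = 20 + 20*200 = 4020
step 3: join C via hash
    card(P join C) = 200*40/(5) = 1600
    cost = 4020 + 2*40*6 + 200 = 4700
step 4: join A via merge
    card(P join A) = 1600*120/(20) = 9600
    cost = 4700 + 1600*11 + 120*7 + 1600 + 120 = 24860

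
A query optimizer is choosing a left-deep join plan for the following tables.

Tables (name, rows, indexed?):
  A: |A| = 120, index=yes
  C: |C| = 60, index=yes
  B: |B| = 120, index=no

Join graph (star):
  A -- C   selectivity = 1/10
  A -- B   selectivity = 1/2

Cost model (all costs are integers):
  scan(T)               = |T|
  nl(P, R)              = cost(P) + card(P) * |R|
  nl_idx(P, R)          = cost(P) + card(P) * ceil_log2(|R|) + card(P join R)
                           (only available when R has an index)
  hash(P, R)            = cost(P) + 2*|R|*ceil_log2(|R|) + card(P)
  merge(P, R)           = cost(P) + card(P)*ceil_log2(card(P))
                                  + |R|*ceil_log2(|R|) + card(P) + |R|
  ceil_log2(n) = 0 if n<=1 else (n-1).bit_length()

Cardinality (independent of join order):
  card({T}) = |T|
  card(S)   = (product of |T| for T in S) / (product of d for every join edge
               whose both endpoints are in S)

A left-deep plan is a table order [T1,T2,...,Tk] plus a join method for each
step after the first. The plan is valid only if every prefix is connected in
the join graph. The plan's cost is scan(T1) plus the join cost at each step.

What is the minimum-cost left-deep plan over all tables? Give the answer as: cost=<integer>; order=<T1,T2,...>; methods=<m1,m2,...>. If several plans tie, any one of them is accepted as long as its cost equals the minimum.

Selinger DP (subsets sized 1..n):
  {A}: scan cost=120, card=120
  {C}: scan cost=60, card=60
  {B}: scan cost=120, card=120
  {AC}: card=720; try (C,hash)→960, (A,nl_idx)→1200, (A,merge)→1440, (C,merge)→1500, (C,nl_idx)→1560, (A,hash)→1800 …(+2); best=960 via (C,hash)
  {AB}: card=7200; try (B,hash)→1920, (A,hash)→1920, (B,merge)→2040, (A,merge)→2040, (A,nl_idx)→8160, (B,nl)→14520 …(+1); best=1920 via (B,hash)
  {ABC}: card=43200; try (B,hash)→3360, (C,hash)→9840, (B,merge)→9840, (B,nl)→87360, (C,nl_idx)→88320, (C,merge)→103140 …(+1); best=3360 via (B,hash)

cost=3360; order=A,C,B; methods=hash,hash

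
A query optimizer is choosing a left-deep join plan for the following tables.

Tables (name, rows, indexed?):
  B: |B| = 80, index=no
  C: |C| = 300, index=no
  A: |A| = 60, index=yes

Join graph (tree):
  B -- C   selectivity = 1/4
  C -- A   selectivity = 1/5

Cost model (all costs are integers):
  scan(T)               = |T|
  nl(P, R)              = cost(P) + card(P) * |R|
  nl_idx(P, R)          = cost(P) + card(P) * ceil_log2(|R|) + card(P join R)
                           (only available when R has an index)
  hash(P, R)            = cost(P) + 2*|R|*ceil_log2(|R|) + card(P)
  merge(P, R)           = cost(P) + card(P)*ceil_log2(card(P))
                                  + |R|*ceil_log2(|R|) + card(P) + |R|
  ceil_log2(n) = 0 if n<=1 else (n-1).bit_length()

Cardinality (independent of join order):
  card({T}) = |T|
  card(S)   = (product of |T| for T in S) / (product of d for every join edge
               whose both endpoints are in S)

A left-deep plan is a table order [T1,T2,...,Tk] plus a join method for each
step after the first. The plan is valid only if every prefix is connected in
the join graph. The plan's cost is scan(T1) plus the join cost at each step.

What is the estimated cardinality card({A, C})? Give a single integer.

3600

Tables in S: A(60), C(300)
Edges inside S: C-A(d=5)
numerator = 60 * 300 = 18000
denominator = 5 = 5
card(S) = 18000 / 5 = 3600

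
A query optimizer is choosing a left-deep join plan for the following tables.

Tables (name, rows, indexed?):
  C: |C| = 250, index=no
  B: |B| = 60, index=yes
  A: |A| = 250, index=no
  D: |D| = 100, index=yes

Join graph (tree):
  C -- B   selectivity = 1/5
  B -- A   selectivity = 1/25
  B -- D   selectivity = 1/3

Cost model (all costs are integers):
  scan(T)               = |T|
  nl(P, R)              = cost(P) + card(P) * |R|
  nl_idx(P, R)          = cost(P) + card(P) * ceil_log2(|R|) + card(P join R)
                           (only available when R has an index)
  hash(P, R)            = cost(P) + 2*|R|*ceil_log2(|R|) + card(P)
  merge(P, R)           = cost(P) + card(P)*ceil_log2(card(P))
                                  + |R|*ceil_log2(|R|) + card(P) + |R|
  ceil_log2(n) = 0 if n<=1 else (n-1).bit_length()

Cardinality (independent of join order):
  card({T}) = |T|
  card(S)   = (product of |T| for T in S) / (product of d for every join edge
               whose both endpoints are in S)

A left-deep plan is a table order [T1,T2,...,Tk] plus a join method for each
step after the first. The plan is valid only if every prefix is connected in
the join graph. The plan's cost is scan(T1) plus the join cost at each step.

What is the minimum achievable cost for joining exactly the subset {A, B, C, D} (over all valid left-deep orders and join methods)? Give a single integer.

27220

Selinger DP over subsets of {A,B,C,D}:
  {C}: scan cost=250, card=250
  {B}: scan cost=60, card=60
  {A}: scan cost=250, card=250
  {D}: scan cost=100, card=100
  {BC}: card=3000; try (B,hash)→1220, (C,merge)→2730, (B,merge)→2920, (C,hash)→4120, (B,nl_idx)→4750, (C,nl)→15060 …(+1); best=1220 via (B,hash)
  {AB}: card=600; try (B,hash)→1220, (B,nl_idx)→2350, (A,merge)→2730, (B,merge)→2920, (A,hash)→4120, (A,nl)→15060 …(+1); best=1220 via (B,hash)
  {BD}: card=2000; try (B,hash)→920, (D,merge)→1280, (B,merge)→1320, (D,hash)→1520, (D,nl_idx)→2480, (B,nl_idx)→2700 …(+2); best=920 via (B,hash)
  {ABC}: card=30000; try (C,hash)→5820, (A,hash)→8220, (C,merge)→10070, (A,merge)→42470, (C,nl)→151220, (A,nl)→751220; best=5820 via (C,hash)
  {BCD}: card=100000; try (D,hash)→5620, (C,hash)→6920, (C,merge)→27170, (D,merge)→41020, (D,nl_idx)→122220, (D,nl)→301220 …(+1); best=5620 via (D,hash)
  {ABD}: card=20000; try (D,hash)→3220, (A,hash)→6920, (D,merge)→8620, (D,nl_idx)→25420, (A,merge)→27170, (D,nl)→61220 …(+1); best=3220 via (D,hash)
  {ABCD}: card=1000000; try (C,hash)→27220, (D,hash)→37220, (A,hash)→109620, (C,merge)→325470, (D,merge)→486620, (D,nl_idx)→1215820 …(+4); best=27220 via (C,hash)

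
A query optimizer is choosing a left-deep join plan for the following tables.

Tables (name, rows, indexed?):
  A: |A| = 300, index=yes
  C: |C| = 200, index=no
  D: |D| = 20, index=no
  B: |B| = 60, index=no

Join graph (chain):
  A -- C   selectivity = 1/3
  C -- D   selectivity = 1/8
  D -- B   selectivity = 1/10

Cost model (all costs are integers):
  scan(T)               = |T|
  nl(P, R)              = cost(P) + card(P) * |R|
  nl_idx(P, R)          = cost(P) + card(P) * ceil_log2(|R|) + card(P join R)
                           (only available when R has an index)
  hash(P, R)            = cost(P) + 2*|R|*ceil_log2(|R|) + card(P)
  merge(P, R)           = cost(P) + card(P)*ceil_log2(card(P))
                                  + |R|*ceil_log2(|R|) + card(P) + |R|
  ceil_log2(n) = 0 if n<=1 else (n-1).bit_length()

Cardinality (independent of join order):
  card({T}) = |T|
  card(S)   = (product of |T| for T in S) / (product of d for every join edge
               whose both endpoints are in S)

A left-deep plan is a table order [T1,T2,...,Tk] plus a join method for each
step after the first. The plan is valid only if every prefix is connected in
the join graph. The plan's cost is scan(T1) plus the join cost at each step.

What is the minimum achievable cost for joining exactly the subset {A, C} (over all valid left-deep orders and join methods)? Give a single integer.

Selinger DP over subsets of {A,C}:
  {A}: scan cost=300, card=300
  {C}: scan cost=200, card=200
  {AC}: card=20000; try (C,hash)→3800, (A,merge)→5000, (C,merge)→5100, (A,hash)→5800, (A,nl_idx)→22000, (A,nl)→60200 …(+1); best=3800 via (C,hash)

3800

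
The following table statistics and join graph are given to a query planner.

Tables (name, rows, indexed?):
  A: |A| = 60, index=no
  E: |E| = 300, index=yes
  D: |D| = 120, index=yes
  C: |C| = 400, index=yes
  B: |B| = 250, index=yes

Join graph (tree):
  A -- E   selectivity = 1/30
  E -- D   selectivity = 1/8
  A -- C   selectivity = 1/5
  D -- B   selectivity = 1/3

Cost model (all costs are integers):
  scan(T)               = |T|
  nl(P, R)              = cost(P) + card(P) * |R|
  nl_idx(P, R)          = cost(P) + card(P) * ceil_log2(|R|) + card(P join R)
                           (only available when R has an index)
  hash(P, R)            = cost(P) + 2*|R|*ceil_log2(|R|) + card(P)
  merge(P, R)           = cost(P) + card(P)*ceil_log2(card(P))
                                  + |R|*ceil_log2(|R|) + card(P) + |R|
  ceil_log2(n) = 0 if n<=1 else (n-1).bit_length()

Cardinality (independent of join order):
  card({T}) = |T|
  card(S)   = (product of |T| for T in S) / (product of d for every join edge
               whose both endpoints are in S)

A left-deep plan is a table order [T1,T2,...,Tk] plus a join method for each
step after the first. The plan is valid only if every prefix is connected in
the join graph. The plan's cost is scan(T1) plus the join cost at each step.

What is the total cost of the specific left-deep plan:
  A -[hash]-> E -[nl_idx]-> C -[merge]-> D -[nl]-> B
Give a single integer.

step 1: scan A: cost=60, card=60
step 2: join E via hash
    card(P join E) = 60*300/(30) = 600
    cost = 60 + 2*300*9 + 60 = 5520
step 3: join C via nl_idx
    card(P join C) = 600*400/(5) = 48000
    cost = 5520 + 600*9 + 48000 = 58920
step 4: join D via merge
    card(P join D) = 48000*120/(8) = 720000
    cost = 58920 + 48000*16 + 120*7 + 48000 + 120 = 875880
step 5: join B via nl
    card(P join B) = 720000*250/(3) = 60000000
    cost = 875880 + 720000*250 = 180875880

180875880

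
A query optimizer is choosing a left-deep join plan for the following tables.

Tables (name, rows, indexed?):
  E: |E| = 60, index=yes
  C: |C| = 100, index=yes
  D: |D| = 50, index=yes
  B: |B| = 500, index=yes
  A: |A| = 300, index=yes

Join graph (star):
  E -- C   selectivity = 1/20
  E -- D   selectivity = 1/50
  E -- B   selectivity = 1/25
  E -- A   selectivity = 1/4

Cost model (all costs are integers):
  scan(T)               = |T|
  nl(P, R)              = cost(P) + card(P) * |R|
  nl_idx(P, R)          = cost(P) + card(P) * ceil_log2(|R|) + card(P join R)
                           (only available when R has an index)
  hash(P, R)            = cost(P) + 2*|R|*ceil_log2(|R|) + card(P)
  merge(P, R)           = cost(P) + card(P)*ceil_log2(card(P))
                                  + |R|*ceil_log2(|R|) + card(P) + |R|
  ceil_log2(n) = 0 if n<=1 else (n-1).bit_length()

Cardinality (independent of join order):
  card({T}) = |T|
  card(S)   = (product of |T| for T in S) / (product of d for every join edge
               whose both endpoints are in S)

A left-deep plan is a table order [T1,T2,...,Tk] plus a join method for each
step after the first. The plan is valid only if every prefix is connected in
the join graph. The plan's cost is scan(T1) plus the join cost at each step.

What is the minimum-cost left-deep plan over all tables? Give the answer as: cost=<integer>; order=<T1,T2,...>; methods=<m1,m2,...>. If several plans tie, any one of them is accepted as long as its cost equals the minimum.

Selinger DP (subsets sized 1..n):
  {E}: scan cost=60, card=60
  {C}: scan cost=100, card=100
  {D}: scan cost=50, card=50
  {B}: scan cost=500, card=500
  {A}: scan cost=300, card=300
  {CE}: card=300; try (C,nl_idx)→780, (E,hash)→920, (E,nl_idx)→1000, (C,merge)→1280, (E,merge)→1320, (C,hash)→1520 …(+2); best=780 via (C,nl_idx)
  {DE}: card=60; try (E,nl_idx)→410, (D,nl_idx)→480, (D,hash)→720, (E,hash)→820, (E,merge)→820, (D,merge)→830 …(+2); best=410 via (E,nl_idx)
  {BE}: card=1200; try (E,hash)→1720, (B,nl_idx)→1800, (E,nl_idx)→4700, (B,merge)→5480, (E,merge)→5920, (B,hash)→9120 …(+2); best=1720 via (E,hash)
  {AE}: card=4500; try (E,hash)→1320, (A,merge)→3480, (E,merge)→3720, (A,nl_idx)→5100, (A,hash)→5520, (E,nl_idx)→6600 …(+2); best=1320 via (E,hash)
  {CDE}: card=300; try (C,nl_idx)→1130, (C,merge)→1630, (D,hash)→1680, (C,hash)→1870, (D,nl_idx)→2880, (D,merge)→4130 …(+2); best=1130 via (C,nl_idx)
  {BCE}: card=6000; try (C,hash)→4320, (B,merge)→8780, (B,nl_idx)→9480, (B,hash)→10080, (C,nl_idx)→16120, (C,merge)→16920 …(+2); best=4320 via (C,hash)
  {ACE}: card=22500; try (A,hash)→6480, (A,merge)→6780, (C,hash)→7220, (A,nl_idx)→25980, (C,nl_idx)→55320, (C,merge)→65120 …(+2); best=6480 via (A,hash)
  {BDE}: card=1200; try (B,nl_idx)→2150, (D,hash)→3520, (B,merge)→5830, (B,hash)→9470, (D,nl_idx)→10120, (D,merge)→16470 …(+2); best=2150 via (B,nl_idx)
  {ADE}: card=4500; try (A,merge)→3830, (A,nl_idx)→5450, (A,hash)→5870, (D,hash)→6420, (A,nl)→18410, (D,nl_idx)→32820 …(+2); best=3830 via (A,merge)
  {ABE}: card=90000; try (A,hash)→8320, (B,hash)→14820, (A,merge)→19120, (B,merge)→69320, (A,nl_idx)→102520, (B,nl_idx)→131820 …(+2); best=8320 via (A,hash)
  {BCDE}: card=6000; try (C,hash)→4750, (B,merge)→9130, (B,nl_idx)→9830, (B,hash)→10430, (D,hash)→10920, (C,nl_idx)→16550 …(+6); best=4750 via (C,hash)
  {ACDE}: card=22500; try (A,hash)→6830, (A,merge)→7130, (C,hash)→9730, (A,nl_idx)→26330, (D,hash)→29580, (C,nl_idx)→57830 …(+6); best=6830 via (A,hash)
  {ABCE}: card=450000; try (A,hash)→15720, (B,hash)→37980, (A,merge)→91320, (C,hash)→99720, (B,merge)→371480, (A,nl_idx)→508320 …(+6); best=15720 via (A,hash)
  {ABDE}: card=90000; try (A,hash)→8750, (B,hash)→17330, (A,merge)→19550, (B,merge)→71830, (D,hash)→98920, (A,nl_idx)→102950 …(+6); best=8750 via (A,hash)
  {ABCDE}: card=450000; try (A,hash)→16150, (B,hash)→38330, (A,merge)→91750, (C,hash)→100150, (B,merge)→371830, (D,hash)→466320 …(+10); best=16150 via (A,hash)

cost=16150; order=D,E,B,C,A; methods=nl_idx,nl_idx,hash,hash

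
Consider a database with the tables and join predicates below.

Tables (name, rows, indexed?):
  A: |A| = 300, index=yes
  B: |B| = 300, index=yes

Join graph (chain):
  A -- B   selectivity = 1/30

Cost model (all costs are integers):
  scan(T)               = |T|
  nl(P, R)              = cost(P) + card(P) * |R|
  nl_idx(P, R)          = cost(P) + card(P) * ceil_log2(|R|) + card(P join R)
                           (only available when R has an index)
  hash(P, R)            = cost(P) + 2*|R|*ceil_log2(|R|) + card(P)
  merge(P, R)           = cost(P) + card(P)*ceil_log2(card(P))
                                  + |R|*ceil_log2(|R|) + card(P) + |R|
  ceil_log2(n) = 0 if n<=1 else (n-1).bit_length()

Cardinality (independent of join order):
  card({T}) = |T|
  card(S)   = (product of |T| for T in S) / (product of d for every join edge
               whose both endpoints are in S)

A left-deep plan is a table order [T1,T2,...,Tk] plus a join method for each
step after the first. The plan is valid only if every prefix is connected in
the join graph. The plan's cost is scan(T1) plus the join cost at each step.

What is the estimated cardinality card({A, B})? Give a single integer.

Tables in S: A(300), B(300)
Edges inside S: A-B(d=30)
numerator = 300 * 300 = 90000
denominator = 30 = 30
card(S) = 90000 / 30 = 3000

3000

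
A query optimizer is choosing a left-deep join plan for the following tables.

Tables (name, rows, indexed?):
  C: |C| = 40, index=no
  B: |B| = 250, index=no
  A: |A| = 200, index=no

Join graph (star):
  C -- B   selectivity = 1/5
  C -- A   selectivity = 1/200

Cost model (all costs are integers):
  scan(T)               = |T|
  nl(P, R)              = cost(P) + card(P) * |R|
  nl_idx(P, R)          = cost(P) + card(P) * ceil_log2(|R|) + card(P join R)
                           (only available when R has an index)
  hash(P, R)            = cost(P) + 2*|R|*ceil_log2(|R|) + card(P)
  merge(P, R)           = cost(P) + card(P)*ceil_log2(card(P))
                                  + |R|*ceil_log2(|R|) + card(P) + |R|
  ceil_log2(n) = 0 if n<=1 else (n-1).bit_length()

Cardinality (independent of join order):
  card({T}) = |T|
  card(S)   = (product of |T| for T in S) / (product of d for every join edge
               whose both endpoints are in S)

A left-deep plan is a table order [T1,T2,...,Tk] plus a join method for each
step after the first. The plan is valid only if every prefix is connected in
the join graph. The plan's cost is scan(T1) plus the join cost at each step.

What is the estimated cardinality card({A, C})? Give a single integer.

40

Tables in S: A(200), C(40)
Edges inside S: C-A(d=200)
numerator = 200 * 40 = 8000
denominator = 200 = 200
card(S) = 8000 / 200 = 40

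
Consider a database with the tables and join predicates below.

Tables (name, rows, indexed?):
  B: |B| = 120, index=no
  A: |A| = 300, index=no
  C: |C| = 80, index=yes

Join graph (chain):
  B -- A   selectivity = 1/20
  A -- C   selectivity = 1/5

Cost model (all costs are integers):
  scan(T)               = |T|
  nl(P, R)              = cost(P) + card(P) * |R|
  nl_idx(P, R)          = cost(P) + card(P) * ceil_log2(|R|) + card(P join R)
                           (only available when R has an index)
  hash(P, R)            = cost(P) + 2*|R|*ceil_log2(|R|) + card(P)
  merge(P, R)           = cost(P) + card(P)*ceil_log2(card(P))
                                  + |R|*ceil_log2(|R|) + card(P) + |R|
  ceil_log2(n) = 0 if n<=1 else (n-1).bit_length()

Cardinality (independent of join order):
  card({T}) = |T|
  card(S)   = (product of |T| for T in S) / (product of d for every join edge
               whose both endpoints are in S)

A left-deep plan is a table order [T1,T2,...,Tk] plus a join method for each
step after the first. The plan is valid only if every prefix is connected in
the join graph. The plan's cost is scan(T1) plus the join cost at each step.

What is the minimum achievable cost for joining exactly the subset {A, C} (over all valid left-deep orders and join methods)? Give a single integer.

Selinger DP over subsets of {A,C}:
  {A}: scan cost=300, card=300
  {C}: scan cost=80, card=80
  {AC}: card=4800; try (C,hash)→1720, (A,merge)→3720, (C,merge)→3940, (A,hash)→5560, (C,nl_idx)→7200, (A,nl)→24080 …(+1); best=1720 via (C,hash)

1720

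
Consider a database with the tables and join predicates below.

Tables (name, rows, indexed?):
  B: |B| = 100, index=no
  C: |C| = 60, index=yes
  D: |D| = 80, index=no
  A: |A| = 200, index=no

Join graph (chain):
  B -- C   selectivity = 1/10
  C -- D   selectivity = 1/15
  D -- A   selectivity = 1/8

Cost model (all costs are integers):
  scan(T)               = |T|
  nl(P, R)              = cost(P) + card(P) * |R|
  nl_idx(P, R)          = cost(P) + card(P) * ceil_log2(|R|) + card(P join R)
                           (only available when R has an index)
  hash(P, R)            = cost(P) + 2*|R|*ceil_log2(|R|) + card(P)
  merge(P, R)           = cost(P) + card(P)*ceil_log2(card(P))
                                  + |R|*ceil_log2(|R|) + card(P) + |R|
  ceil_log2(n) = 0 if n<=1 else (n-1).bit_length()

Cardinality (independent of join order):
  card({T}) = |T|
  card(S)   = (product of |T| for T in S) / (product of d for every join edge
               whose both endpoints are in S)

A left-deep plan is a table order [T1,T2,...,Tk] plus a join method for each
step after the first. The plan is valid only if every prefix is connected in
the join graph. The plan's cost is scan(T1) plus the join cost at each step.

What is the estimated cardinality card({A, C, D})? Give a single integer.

8000

Tables in S: A(200), C(60), D(80)
Edges inside S: C-D(d=15), D-A(d=8)
numerator = 200 * 60 * 80 = 960000
denominator = 15 * 8 = 120
card(S) = 960000 / 120 = 8000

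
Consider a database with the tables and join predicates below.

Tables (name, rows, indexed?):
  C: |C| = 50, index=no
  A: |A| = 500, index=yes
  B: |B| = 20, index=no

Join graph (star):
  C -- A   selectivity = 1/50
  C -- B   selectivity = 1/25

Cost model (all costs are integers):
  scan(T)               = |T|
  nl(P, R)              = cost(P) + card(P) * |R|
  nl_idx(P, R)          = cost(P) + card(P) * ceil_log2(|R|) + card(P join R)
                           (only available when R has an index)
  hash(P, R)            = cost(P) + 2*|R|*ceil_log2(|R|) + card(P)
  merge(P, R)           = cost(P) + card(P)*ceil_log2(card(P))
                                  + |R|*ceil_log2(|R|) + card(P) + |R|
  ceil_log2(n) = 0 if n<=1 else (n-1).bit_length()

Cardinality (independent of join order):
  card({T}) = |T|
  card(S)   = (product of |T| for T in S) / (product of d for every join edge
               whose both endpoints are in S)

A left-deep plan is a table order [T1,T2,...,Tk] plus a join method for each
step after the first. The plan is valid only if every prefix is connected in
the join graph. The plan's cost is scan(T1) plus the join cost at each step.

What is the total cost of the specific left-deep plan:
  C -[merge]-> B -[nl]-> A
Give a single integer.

20520

step 1: scan C: cost=50, card=50
step 2: join B via merge
    card(P join B) = 50*20/(25) = 40
    cost = 50 + 50*6 + 20*5 + 50 + 20 = 520
step 3: join A via nl
    card(P join A) = 40*500/(50) = 400
    cost = 520 + 40*500 = 20520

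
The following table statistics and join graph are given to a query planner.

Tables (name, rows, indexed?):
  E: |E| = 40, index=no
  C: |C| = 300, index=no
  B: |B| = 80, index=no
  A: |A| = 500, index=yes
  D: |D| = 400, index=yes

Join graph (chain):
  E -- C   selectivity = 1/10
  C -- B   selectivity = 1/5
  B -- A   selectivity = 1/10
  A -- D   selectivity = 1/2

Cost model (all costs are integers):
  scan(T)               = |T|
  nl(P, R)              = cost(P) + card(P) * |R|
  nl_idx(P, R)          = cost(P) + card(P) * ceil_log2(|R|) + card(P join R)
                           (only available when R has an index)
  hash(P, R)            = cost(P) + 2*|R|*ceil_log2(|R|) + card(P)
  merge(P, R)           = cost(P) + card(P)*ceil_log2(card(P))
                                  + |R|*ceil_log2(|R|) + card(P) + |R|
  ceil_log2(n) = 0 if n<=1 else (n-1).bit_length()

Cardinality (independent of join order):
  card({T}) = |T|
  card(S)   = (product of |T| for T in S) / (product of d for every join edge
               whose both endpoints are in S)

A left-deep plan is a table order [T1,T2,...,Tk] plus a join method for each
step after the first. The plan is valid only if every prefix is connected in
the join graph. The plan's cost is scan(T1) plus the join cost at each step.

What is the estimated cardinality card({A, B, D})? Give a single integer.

Tables in S: A(500), B(80), D(400)
Edges inside S: B-A(d=10), A-D(d=2)
numerator = 500 * 80 * 400 = 16000000
denominator = 10 * 2 = 20
card(S) = 16000000 / 20 = 800000

800000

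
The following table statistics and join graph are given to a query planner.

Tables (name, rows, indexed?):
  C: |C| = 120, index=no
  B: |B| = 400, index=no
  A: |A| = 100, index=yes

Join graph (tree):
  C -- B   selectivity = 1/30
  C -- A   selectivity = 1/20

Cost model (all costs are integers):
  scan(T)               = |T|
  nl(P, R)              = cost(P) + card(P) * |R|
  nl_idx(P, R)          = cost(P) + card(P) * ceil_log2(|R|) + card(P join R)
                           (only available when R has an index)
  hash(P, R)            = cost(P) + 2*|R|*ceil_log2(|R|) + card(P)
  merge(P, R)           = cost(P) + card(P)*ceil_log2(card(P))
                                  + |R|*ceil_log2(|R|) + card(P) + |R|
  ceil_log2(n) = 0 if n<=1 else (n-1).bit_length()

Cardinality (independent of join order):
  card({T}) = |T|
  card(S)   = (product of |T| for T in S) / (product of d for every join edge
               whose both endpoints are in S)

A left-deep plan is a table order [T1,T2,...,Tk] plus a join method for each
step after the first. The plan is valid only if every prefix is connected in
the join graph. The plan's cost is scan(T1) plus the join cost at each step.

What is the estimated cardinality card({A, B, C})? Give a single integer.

8000

Tables in S: A(100), B(400), C(120)
Edges inside S: C-B(d=30), C-A(d=20)
numerator = 100 * 400 * 120 = 4800000
denominator = 30 * 20 = 600
card(S) = 4800000 / 600 = 8000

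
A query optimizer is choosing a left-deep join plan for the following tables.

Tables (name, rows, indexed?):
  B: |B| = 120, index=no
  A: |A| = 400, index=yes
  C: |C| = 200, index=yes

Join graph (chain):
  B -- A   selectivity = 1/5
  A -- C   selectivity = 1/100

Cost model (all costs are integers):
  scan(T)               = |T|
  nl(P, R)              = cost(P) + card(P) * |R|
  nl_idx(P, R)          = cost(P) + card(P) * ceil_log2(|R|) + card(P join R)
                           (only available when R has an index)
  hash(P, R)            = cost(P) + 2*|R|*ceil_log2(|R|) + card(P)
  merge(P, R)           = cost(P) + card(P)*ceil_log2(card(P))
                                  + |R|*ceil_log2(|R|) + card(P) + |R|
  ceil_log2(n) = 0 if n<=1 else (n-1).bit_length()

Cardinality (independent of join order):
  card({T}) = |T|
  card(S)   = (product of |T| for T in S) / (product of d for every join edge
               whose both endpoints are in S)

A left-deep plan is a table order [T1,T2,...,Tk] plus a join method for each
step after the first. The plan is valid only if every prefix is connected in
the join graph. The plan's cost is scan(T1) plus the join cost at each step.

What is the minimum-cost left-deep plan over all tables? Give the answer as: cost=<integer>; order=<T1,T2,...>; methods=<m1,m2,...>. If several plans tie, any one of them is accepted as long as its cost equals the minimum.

cost=5280; order=C,A,B; methods=nl_idx,hash

Selinger DP (subsets sized 1..n):
  {B}: scan cost=120, card=120
  {A}: scan cost=400, card=400
  {C}: scan cost=200, card=200
  {AB}: card=9600; try (B,hash)→2480, (A,merge)→5080, (B,merge)→5360, (A,hash)→7440, (A,nl_idx)→10800, (A,nl)→48120 …(+1); best=2480 via (B,hash)
  {AC}: card=800; try (A,nl_idx)→2800, (C,hash)→4000, (C,nl_idx)→4400, (A,merge)→6000, (C,merge)→6200, (A,hash)→7600 …(+2); best=2800 via (A,nl_idx)
  {ABC}: card=19200; try (B,hash)→5280, (B,merge)→12560, (C,hash)→15280, (C,nl_idx)→98480, (B,nl)→98800, (C,merge)→148280 …(+1); best=5280 via (B,hash)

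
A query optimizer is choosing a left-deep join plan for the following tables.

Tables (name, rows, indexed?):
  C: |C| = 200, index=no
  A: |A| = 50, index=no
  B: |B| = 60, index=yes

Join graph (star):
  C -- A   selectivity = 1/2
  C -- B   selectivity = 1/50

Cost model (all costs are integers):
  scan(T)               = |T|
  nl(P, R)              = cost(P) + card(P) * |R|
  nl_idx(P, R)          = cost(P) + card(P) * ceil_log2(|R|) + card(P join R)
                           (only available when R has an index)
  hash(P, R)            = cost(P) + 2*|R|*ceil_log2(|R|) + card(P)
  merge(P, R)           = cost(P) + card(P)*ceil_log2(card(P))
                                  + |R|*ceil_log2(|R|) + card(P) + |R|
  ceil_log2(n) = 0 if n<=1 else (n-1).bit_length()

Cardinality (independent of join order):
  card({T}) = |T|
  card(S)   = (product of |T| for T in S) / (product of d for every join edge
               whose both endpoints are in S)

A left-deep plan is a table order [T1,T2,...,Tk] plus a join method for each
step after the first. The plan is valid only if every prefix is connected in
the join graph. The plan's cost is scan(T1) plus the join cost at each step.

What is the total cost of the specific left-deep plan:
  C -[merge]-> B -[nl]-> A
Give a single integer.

step 1: scan C: cost=200, card=200
step 2: join B via merge
    card(P join B) = 200*60/(50) = 240
    cost = 200 + 200*8 + 60*6 + 200 + 60 = 2420
step 3: join A via nl
    card(P join A) = 240*50/(2) = 6000
    cost = 2420 + 240*50 = 14420

14420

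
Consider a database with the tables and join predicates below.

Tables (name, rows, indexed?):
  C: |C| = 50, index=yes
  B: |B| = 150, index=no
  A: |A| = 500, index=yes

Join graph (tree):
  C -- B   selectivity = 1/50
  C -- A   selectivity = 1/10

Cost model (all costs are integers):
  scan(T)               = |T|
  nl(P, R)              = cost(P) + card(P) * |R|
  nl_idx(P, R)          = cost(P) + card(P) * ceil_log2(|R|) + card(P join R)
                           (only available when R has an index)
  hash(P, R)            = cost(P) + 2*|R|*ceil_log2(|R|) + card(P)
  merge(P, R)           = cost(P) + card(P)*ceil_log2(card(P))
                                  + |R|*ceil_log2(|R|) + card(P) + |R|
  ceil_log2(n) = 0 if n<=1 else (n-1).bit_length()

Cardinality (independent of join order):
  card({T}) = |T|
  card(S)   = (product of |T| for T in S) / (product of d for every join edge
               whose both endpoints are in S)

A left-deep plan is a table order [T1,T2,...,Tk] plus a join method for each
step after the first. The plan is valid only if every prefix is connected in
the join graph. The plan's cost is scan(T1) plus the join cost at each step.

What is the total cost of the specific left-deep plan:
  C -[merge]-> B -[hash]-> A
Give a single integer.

10900

step 1: scan C: cost=50, card=50
step 2: join B via merge
    card(P join B) = 50*150/(50) = 150
    cost = 50 + 50*6 + 150*8 + 50 + 150 = 1750
step 3: join A via hash
    card(P join A) = 150*500/(10) = 7500
    cost = 1750 + 2*500*9 + 150 = 10900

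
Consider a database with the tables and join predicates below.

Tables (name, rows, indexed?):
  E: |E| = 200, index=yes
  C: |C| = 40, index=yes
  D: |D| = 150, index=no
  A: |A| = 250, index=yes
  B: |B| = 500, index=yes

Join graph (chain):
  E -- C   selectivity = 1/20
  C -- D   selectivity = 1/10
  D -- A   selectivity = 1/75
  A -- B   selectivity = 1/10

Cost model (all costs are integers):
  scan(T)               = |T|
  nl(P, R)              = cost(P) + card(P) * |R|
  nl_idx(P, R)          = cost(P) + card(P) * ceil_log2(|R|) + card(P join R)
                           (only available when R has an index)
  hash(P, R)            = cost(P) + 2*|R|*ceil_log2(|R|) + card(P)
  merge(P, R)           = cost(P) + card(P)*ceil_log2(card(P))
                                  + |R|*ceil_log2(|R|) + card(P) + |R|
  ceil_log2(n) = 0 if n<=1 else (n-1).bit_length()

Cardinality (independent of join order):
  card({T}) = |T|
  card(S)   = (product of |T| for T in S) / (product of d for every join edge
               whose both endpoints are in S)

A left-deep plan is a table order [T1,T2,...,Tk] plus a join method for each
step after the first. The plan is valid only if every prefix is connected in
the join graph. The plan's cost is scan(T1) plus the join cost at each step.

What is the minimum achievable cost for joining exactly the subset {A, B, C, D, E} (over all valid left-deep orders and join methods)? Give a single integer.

37030

Selinger DP over subsets of {A,B,C,D,E}:
  {E}: scan cost=200, card=200
  {C}: scan cost=40, card=40
  {D}: scan cost=150, card=150
  {A}: scan cost=250, card=250
  {B}: scan cost=500, card=500
  {CE}: card=400; try (E,nl_idx)→760, (C,hash)→880, (C,nl_idx)→1800, (E,merge)→2120, (C,merge)→2280, (E,hash)→3280 …(+2); best=760 via (E,nl_idx)
  {CD}: card=600; try (C,hash)→780, (C,nl_idx)→1650, (D,merge)→1670, (C,merge)→1780, (D,hash)→2480, (D,nl)→6040 …(+1); best=780 via (C,hash)
  {AD}: card=500; try (A,nl_idx)→1850, (D,hash)→2900, (A,merge)→3750, (D,merge)→3850, (A,hash)→4300, (A,nl)→37650 …(+1); best=1850 via (A,nl_idx)
  {AB}: card=12500; try (A,hash)→5000, (B,merge)→7500, (A,merge)→7750, (B,hash)→9500, (B,nl_idx)→15000, (A,nl_idx)→17000 …(+2); best=5000 via (A,hash)
  {CDE}: card=6000; try (D,hash)→3560, (E,hash)→4580, (D,merge)→6110, (E,merge)→9180, (E,nl_idx)→11580, (D,nl)→60760 …(+1); best=3560 via (D,hash)
  {ACD}: card=2000; try (C,hash)→2830, (A,hash)→5380, (C,nl_idx)→6850, (C,merge)→7130, (A,nl_idx)→7580, (A,merge)→9630 …(+2); best=2830 via (C,hash)
  {ABD}: card=25000; try (B,hash)→11350, (B,merge)→11850, (D,hash)→19900, (B,nl_idx)→31350, (D,merge)→193850, (B,nl)→251850 …(+1); best=11350 via (B,hash)
  {ACDE}: card=20000; try (E,hash)→8030, (A,hash)→13560, (E,merge)→28630, (E,nl_idx)→38830, (A,nl_idx)→71560, (A,merge)→89810 …(+2); best=8030 via (E,hash)
  {ABCD}: card=100000; try (B,hash)→13830, (B,merge)→31830, (C,hash)→36830, (B,nl_idx)→120830, (C,nl_idx)→261350, (C,merge)→411630 …(+2); best=13830 via (B,hash)
  {ABCDE}: card=1000000; try (B,hash)→37030, (E,hash)→117030, (B,merge)→333030, (B,nl_idx)→1188030, (E,nl_idx)→1813830, (E,merge)→1815630 …(+2); best=37030 via (B,hash)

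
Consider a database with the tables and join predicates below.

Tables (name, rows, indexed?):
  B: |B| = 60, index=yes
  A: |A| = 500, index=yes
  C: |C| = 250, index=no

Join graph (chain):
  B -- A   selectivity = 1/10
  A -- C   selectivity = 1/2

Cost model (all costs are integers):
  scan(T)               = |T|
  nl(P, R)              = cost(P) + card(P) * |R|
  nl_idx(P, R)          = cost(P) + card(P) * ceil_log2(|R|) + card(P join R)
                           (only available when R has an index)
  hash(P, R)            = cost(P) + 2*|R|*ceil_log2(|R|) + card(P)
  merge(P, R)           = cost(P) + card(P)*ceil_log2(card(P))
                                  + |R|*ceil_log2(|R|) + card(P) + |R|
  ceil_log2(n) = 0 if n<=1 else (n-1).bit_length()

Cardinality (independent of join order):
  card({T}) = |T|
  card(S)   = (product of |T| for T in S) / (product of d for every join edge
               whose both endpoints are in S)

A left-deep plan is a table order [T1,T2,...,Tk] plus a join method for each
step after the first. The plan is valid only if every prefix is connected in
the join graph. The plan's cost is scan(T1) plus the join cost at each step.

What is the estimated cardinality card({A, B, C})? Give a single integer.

Tables in S: A(500), B(60), C(250)
Edges inside S: B-A(d=10), A-C(d=2)
numerator = 500 * 60 * 250 = 7500000
denominator = 10 * 2 = 20
card(S) = 7500000 / 20 = 375000

375000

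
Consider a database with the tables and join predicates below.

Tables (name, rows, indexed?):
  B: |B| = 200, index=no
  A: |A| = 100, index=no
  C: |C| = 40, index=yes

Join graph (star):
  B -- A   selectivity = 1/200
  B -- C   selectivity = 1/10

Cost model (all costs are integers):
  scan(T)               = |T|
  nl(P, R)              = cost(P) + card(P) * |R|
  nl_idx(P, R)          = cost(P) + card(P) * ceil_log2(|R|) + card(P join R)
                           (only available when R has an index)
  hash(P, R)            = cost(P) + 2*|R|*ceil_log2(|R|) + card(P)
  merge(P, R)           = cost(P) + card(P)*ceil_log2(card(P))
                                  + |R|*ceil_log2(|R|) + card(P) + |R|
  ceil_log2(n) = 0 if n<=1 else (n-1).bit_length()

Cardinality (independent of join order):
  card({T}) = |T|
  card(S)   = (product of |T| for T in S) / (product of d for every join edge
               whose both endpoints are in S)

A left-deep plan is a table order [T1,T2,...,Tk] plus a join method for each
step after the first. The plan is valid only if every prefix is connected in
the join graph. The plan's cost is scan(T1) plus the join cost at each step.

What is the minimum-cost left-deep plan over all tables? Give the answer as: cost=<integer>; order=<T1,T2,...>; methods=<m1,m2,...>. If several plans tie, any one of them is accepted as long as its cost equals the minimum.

cost=2380; order=B,A,C; methods=hash,hash

Selinger DP (subsets sized 1..n):
  {B}: scan cost=200, card=200
  {A}: scan cost=100, card=100
  {C}: scan cost=40, card=40
  {AB}: card=100; try (A,hash)→1800, (B,merge)→2700, (A,merge)→2800, (B,hash)→3400, (B,nl)→20100, (A,nl)→20200; best=1800 via (A,hash)
  {BC}: card=800; try (C,hash)→880, (B,merge)→2120, (C,nl_idx)→2200, (C,merge)→2280, (B,hash)→3280, (B,nl)→8040 …(+1); best=880 via (C,hash)
  {ABC}: card=400; try (C,hash)→2380, (C,nl_idx)→2800, (C,merge)→2880, (A,hash)→3080, (C,nl)→5800, (A,merge)→10480 …(+1); best=2380 via (C,hash)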